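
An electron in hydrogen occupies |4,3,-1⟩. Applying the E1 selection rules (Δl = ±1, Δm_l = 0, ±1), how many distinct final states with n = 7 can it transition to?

E1 requires Δl = ±1, so l_f ∈ {2, 4}; with 0 ≤ l_f ≤ n_f−1 = 6, the allowed l_f values are {2, 4}.
For l_f = 2: m_f ∈ {m_i−1, m_i, m_i+1} ∩ [−2, 2] = {-2, -1, 0} → 3 states.
For l_f = 4: m_f ∈ {m_i−1, m_i, m_i+1} ∩ [−4, 4] = {-2, -1, 0} → 3 states.
Total: 6.

6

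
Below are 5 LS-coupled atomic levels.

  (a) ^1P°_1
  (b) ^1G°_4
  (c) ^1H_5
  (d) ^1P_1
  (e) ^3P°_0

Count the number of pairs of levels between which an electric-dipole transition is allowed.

(a)–(b): forbidden (parity, ΔL, ΔJ).
(a)–(c): forbidden (ΔL, ΔJ).
(a)–(d): allowed.
(a)–(e): forbidden (parity, ΔS).
(b)–(c): allowed.
(b)–(d): forbidden (ΔL, ΔJ).
(b)–(e): forbidden (parity, ΔS, ΔL, ΔJ).
(c)–(d): forbidden (parity, ΔL, ΔJ).
(c)–(e): forbidden (ΔS, ΔL, ΔJ).
(d)–(e): forbidden (ΔS).
Allowed pairs: 2 of 10.

2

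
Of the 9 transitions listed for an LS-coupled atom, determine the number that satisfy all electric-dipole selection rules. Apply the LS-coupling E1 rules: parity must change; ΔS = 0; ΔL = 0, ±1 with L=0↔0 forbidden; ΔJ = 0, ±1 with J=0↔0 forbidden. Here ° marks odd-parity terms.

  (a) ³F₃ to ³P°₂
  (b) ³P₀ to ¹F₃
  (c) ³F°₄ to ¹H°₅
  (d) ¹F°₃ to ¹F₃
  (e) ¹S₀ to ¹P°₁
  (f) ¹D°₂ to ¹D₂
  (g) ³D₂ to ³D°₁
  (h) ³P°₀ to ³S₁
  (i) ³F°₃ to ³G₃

6

(a) forbidden (ΔL fails)
(b) forbidden (parity, ΔS, ΔL, ΔJ fail)
(c) forbidden (parity, ΔS, ΔL fail)
(d) allowed
(e) allowed
(f) allowed
(g) allowed
(h) allowed
(i) allowed
Total allowed: 6 of 9.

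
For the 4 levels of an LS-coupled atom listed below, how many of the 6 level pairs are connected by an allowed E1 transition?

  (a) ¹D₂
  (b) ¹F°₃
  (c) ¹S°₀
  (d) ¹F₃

(a)–(b): allowed.
(a)–(c): forbidden (ΔL, ΔJ).
(a)–(d): forbidden (parity).
(b)–(c): forbidden (parity, ΔL, ΔJ).
(b)–(d): allowed.
(c)–(d): forbidden (ΔL, ΔJ).
Allowed pairs: 2 of 6.

2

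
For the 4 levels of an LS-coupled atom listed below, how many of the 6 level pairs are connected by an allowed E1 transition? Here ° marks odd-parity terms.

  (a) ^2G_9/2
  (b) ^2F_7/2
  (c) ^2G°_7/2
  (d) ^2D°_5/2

3

(a)–(b): forbidden (parity).
(a)–(c): allowed.
(a)–(d): forbidden (ΔL, ΔJ).
(b)–(c): allowed.
(b)–(d): allowed.
(c)–(d): forbidden (parity, ΔL).
Allowed pairs: 3 of 6.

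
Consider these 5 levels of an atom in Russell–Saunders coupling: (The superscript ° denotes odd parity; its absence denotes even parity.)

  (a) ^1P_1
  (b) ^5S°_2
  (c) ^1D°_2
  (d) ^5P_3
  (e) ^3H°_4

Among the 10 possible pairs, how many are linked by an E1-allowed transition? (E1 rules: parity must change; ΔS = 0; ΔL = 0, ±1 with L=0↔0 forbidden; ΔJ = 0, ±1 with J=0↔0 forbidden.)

(a)–(b): forbidden (ΔS).
(a)–(c): allowed.
(a)–(d): forbidden (parity, ΔS, ΔJ).
(a)–(e): forbidden (ΔS, ΔL, ΔJ).
(b)–(c): forbidden (parity, ΔS, ΔL).
(b)–(d): allowed.
(b)–(e): forbidden (parity, ΔS, ΔL, ΔJ).
(c)–(d): forbidden (ΔS).
(c)–(e): forbidden (parity, ΔS, ΔL, ΔJ).
(d)–(e): forbidden (ΔS, ΔL).
Allowed pairs: 2 of 10.

2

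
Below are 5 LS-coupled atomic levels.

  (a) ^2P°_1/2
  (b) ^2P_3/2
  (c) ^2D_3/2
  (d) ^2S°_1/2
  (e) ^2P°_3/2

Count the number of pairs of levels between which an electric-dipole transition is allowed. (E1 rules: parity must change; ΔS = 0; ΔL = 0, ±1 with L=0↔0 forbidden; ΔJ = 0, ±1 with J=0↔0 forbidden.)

(a)–(b): allowed.
(a)–(c): allowed.
(a)–(d): forbidden (parity).
(a)–(e): forbidden (parity).
(b)–(c): forbidden (parity).
(b)–(d): allowed.
(b)–(e): allowed.
(c)–(d): forbidden (ΔL).
(c)–(e): allowed.
(d)–(e): forbidden (parity).
Allowed pairs: 5 of 10.

5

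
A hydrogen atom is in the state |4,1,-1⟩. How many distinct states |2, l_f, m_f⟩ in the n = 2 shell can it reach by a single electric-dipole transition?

1

E1 requires Δl = ±1, so l_f ∈ {0, 2}; with 0 ≤ l_f ≤ n_f−1 = 1, the allowed l_f values are {0}.
For l_f = 0: m_f ∈ {m_i−1, m_i, m_i+1} ∩ [−0, 0] = {0} → 1 state.
Total: 1.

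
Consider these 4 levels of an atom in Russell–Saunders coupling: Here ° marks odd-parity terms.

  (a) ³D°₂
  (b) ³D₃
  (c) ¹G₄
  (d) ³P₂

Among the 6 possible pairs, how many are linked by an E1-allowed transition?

(a)–(b): allowed.
(a)–(c): forbidden (ΔS, ΔL, ΔJ).
(a)–(d): allowed.
(b)–(c): forbidden (parity, ΔS, ΔL).
(b)–(d): forbidden (parity).
(c)–(d): forbidden (parity, ΔS, ΔL, ΔJ).
Allowed pairs: 2 of 6.

2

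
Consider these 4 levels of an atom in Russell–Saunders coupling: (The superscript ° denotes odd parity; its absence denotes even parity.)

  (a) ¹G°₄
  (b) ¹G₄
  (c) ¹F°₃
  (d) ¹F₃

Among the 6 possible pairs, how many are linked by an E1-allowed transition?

4

(a)–(b): allowed.
(a)–(c): forbidden (parity).
(a)–(d): allowed.
(b)–(c): allowed.
(b)–(d): forbidden (parity).
(c)–(d): allowed.
Allowed pairs: 4 of 6.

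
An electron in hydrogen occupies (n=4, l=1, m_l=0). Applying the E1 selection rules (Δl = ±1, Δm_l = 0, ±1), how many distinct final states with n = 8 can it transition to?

E1 requires Δl = ±1, so l_f ∈ {0, 2}; with 0 ≤ l_f ≤ n_f−1 = 7, the allowed l_f values are {0, 2}.
For l_f = 0: m_f ∈ {m_i−1, m_i, m_i+1} ∩ [−0, 0] = {0} → 1 state.
For l_f = 2: m_f ∈ {m_i−1, m_i, m_i+1} ∩ [−2, 2] = {-1, 0, 1} → 3 states.
Total: 4.

4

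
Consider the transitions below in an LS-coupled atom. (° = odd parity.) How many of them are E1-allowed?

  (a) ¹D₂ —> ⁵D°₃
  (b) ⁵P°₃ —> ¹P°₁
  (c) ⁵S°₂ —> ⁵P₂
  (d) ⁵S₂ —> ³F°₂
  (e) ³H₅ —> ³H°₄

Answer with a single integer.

(a) forbidden (ΔS fails)
(b) forbidden (parity, ΔS, ΔJ fail)
(c) allowed
(d) forbidden (ΔS, ΔL fail)
(e) allowed
Total allowed: 2 of 5.

2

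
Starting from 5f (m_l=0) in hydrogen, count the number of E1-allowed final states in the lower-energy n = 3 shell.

E1 requires Δl = ±1, so l_f ∈ {2, 4}; with 0 ≤ l_f ≤ n_f−1 = 2, the allowed l_f values are {2}.
For l_f = 2: m_f ∈ {m_i−1, m_i, m_i+1} ∩ [−2, 2] = {-1, 0, 1} → 3 states.
Total: 3.

3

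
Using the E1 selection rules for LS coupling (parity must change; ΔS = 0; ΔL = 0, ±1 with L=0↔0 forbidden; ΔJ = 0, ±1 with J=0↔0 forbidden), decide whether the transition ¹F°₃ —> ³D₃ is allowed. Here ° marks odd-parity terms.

forbidden

Initial level: S=0, L=3, J=3, parity odd. Final level: S=1, L=2, J=3, parity even.
Parity must change: odd → even — ✓.
ΔS = 0: S: 0 → 1 — ✗.
ΔL = 0, ±1 (not L=0↔0): L: 3 → 2, ΔL = -1 — ✓.
ΔJ = 0, ±1 (not J=0↔0): J: 3 → 3, ΔJ = +0 — ✓.
Rule(s) violated: ΔS.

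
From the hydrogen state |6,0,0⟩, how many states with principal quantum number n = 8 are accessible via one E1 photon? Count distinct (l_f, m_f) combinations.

3

E1 requires Δl = ±1, so l_f ∈ {-1, 1}; with 0 ≤ l_f ≤ n_f−1 = 7, the allowed l_f values are {1}.
For l_f = 1: m_f ∈ {m_i−1, m_i, m_i+1} ∩ [−1, 1] = {-1, 0, 1} → 3 states.
Total: 3.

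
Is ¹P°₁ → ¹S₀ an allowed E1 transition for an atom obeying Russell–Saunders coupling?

allowed

Initial level: S=0, L=1, J=1, parity odd. Final level: S=0, L=0, J=0, parity even.
Parity must change: odd → even — ✓.
ΔS = 0: S: 0 → 0 — ✓.
ΔL = 0, ±1 (not L=0↔0): L: 1 → 0, ΔL = -1 — ✓.
ΔJ = 0, ±1 (not J=0↔0): J: 1 → 0, ΔJ = -1 — ✓.
All four E1 rules are satisfied.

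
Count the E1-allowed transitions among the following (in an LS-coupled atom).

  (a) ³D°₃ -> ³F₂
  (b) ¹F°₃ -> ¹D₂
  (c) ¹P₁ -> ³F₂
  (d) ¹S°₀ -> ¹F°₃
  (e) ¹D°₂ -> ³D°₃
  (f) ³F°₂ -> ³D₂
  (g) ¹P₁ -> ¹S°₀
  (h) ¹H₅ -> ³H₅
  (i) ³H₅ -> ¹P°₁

(a) allowed
(b) allowed
(c) forbidden (parity, ΔS, ΔL fail)
(d) forbidden (parity, ΔL, ΔJ fail)
(e) forbidden (parity, ΔS fail)
(f) allowed
(g) allowed
(h) forbidden (parity, ΔS fail)
(i) forbidden (ΔS, ΔL, ΔJ fail)
Total allowed: 4 of 9.

4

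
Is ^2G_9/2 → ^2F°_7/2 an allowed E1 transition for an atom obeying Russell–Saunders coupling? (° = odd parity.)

Reading off the term symbols: S 1/2→1/2, L 4→3, J 9/2→7/2, parity even→odd.
ΔJ = 0, ±1 (not J=0↔0): J: 9/2 → 7/2, ΔJ = -1 — ✓.
ΔS = 0: S: 1/2 → 1/2 — ✓.
Parity must change: even → odd — ✓.
ΔL = 0, ±1 (not L=0↔0): L: 4 → 3, ΔL = -1 — ✓.
All four E1 rules are satisfied.

allowed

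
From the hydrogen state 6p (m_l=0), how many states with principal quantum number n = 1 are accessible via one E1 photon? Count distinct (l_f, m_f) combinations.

E1 requires Δl = ±1, so l_f ∈ {0, 2}; with 0 ≤ l_f ≤ n_f−1 = 0, the allowed l_f values are {0}.
For l_f = 0: m_f ∈ {m_i−1, m_i, m_i+1} ∩ [−0, 0] = {0} → 1 state.
Total: 1.

1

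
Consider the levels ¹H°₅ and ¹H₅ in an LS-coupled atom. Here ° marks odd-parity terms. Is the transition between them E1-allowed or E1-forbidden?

Parity must change: odd → even — ✓.
ΔS = 0: S: 0 → 0 — ✓.
ΔL = 0, ±1 (not L=0↔0): L: 5 → 5, ΔL = +0 — ✓.
ΔJ = 0, ±1 (not J=0↔0): J: 5 → 5, ΔJ = +0 — ✓.
All four E1 rules are satisfied.

allowed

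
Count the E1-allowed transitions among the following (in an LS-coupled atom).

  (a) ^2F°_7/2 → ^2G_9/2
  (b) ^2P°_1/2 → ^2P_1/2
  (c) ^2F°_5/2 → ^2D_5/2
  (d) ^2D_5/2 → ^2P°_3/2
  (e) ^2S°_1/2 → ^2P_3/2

(a) allowed
(b) allowed
(c) allowed
(d) allowed
(e) allowed
Total allowed: 5 of 5.

5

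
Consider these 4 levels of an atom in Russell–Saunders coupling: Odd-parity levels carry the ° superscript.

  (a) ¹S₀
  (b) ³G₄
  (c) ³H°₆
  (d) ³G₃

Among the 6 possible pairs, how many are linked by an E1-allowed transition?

0

(a)–(b): forbidden (parity, ΔS, ΔL, ΔJ).
(a)–(c): forbidden (ΔS, ΔL, ΔJ).
(a)–(d): forbidden (parity, ΔS, ΔL, ΔJ).
(b)–(c): forbidden (ΔJ).
(b)–(d): forbidden (parity).
(c)–(d): forbidden (ΔJ).
Allowed pairs: 0 of 6.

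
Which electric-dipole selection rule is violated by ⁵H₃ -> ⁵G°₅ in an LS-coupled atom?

ΔS = 0: S: 2 → 2 — passes.
Parity must change: even → odd — passes.
ΔL = 0, ±1 (not L=0↔0): L: 5 → 4, ΔL = -1 — passes.
ΔJ = 0, ±1 (not J=0↔0): J: 3 → 5, ΔJ = +2 — fails.

the ΔJ = 0, ±1 rule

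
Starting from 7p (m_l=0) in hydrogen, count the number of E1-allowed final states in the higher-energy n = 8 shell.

4

E1 requires Δl = ±1, so l_f ∈ {0, 2}; with 0 ≤ l_f ≤ n_f−1 = 7, the allowed l_f values are {0, 2}.
For l_f = 0: m_f ∈ {m_i−1, m_i, m_i+1} ∩ [−0, 0] = {0} → 1 state.
For l_f = 2: m_f ∈ {m_i−1, m_i, m_i+1} ∩ [−2, 2] = {-1, 0, 1} → 3 states.
Total: 4.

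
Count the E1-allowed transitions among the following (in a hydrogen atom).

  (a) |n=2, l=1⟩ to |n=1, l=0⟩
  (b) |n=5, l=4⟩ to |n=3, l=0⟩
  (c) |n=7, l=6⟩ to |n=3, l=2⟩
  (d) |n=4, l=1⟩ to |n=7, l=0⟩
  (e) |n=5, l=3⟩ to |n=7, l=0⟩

(a) allowed
(b) forbidden — Δl = -4 (E1 requires Δl = ±1)
(c) forbidden — Δl = -4 (E1 requires Δl = ±1)
(d) allowed
(e) forbidden — Δl = -3 (E1 requires Δl = ±1)
Total allowed: 2 of 5.

2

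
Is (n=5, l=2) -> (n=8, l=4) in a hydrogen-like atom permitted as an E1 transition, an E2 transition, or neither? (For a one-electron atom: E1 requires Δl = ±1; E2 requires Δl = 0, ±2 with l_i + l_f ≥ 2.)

E2

Δl = 4 − 2 = +2; l_i + l_f = 6.
E1 (Δl = ±1): not satisfied.
E2 (Δl = 0,±2, l_i+l_f ≥ 2): satisfied.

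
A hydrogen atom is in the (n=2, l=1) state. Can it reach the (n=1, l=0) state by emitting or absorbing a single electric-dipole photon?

Initial l = 1, final l = 0, so Δl = -1. E1 requires Δl = ±1: ok.
All E1 selection rules are satisfied.

allowed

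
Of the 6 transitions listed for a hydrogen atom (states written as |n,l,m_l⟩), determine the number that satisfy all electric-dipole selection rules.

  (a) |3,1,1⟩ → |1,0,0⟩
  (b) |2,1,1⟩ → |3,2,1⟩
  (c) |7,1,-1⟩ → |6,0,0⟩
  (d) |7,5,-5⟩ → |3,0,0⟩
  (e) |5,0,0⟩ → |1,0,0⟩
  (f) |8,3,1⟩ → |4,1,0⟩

3

(a) allowed
(b) allowed
(c) allowed
(d) forbidden — Δl = -5 (E1 requires Δl = ±1); Δm_l = +5 (E1 requires Δm_l = 0, ±1)
(e) forbidden — Δl = +0 (E1 requires Δl = ±1)
(f) forbidden — Δl = -2 (E1 requires Δl = ±1)
Total allowed: 3 of 6.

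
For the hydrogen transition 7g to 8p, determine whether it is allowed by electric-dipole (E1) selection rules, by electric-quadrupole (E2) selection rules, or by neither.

neither

Δl = 1 − 4 = -3; l_i + l_f = 5.
E1 (Δl = ±1): not satisfied.
E2 (Δl = 0,±2, l_i+l_f ≥ 2): not satisfied.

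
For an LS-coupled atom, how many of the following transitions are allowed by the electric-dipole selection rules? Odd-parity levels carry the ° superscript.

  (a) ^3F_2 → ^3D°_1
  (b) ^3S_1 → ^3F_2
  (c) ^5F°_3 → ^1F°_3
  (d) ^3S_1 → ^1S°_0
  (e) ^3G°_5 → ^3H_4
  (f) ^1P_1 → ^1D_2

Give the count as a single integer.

2

(a) allowed
(b) forbidden (parity, ΔL fail)
(c) forbidden (parity, ΔS fail)
(d) forbidden (ΔS, ΔL fail)
(e) allowed
(f) forbidden (parity fails)
Total allowed: 2 of 6.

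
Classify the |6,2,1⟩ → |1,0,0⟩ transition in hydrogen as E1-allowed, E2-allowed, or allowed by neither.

E2

Δl = 0 − 2 = -2; l_i + l_f = 2.
Δm_l = -1.
E1 (Δl = ±1, |Δm_l| ≤ 1): not satisfied.
E2 (Δl = 0,±2, l_i+l_f ≥ 2, |Δm_l| ≤ 2): satisfied.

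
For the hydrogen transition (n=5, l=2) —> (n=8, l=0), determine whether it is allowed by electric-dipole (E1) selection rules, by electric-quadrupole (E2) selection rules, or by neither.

Δl = 0 − 2 = -2; l_i + l_f = 2.
E1 (Δl = ±1): not satisfied.
E2 (Δl = 0,±2, l_i+l_f ≥ 2): satisfied.

E2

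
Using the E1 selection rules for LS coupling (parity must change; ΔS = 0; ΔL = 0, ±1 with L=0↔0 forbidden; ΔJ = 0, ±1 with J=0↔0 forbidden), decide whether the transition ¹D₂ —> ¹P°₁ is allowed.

allowed

Reading off the term symbols: S 0→0, L 2→1, J 2→1, parity even→odd.
Parity must change: even → odd — passes.
ΔS = 0: S: 0 → 0 — passes.
ΔL = 0, ±1 (not L=0↔0): L: 2 → 1, ΔL = -1 — passes.
ΔJ = 0, ±1 (not J=0↔0): J: 2 → 1, ΔJ = -1 — passes.
All four E1 rules are satisfied.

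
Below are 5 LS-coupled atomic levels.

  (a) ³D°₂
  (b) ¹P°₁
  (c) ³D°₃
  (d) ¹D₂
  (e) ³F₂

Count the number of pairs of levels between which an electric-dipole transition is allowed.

(a)–(b): forbidden (parity, ΔS).
(a)–(c): forbidden (parity).
(a)–(d): forbidden (ΔS).
(a)–(e): allowed.
(b)–(c): forbidden (parity, ΔS, ΔJ).
(b)–(d): allowed.
(b)–(e): forbidden (ΔS, ΔL).
(c)–(d): forbidden (ΔS).
(c)–(e): allowed.
(d)–(e): forbidden (parity, ΔS).
Allowed pairs: 3 of 10.

3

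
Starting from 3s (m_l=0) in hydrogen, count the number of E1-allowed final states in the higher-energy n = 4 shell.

3

E1 requires Δl = ±1, so l_f ∈ {-1, 1}; with 0 ≤ l_f ≤ n_f−1 = 3, the allowed l_f values are {1}.
For l_f = 1: m_f ∈ {m_i−1, m_i, m_i+1} ∩ [−1, 1] = {-1, 0, 1} → 3 states.
Total: 3.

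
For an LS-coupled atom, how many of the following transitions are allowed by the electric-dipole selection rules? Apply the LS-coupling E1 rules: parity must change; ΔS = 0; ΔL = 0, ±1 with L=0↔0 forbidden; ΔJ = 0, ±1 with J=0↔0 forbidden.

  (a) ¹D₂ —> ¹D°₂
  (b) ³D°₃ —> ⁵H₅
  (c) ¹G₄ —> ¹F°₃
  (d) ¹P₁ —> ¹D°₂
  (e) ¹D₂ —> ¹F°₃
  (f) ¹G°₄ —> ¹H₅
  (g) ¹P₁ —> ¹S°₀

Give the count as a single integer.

6

(a) allowed
(b) forbidden (ΔS, ΔL, ΔJ fail)
(c) allowed
(d) allowed
(e) allowed
(f) allowed
(g) allowed
Total allowed: 6 of 7.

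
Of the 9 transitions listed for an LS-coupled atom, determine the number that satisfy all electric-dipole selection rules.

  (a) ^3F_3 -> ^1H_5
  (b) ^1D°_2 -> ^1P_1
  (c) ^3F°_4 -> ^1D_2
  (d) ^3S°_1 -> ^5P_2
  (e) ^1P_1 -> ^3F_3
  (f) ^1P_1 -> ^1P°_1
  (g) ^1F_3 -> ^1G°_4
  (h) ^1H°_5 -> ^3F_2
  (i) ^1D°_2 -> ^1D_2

(a) forbidden (parity, ΔS, ΔL, ΔJ fail)
(b) allowed
(c) forbidden (ΔS, ΔJ fail)
(d) forbidden (ΔS fails)
(e) forbidden (parity, ΔS, ΔL, ΔJ fail)
(f) allowed
(g) allowed
(h) forbidden (ΔS, ΔL, ΔJ fail)
(i) allowed
Total allowed: 4 of 9.

4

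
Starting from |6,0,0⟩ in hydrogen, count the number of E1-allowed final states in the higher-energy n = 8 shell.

3

E1 requires Δl = ±1, so l_f ∈ {-1, 1}; with 0 ≤ l_f ≤ n_f−1 = 7, the allowed l_f values are {1}.
For l_f = 1: m_f ∈ {m_i−1, m_i, m_i+1} ∩ [−1, 1] = {-1, 0, 1} → 3 states.
Total: 3.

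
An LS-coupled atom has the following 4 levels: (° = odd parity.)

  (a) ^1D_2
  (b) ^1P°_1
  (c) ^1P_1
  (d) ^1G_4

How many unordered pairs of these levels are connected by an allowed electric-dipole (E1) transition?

2

(a)–(b): allowed.
(a)–(c): forbidden (parity).
(a)–(d): forbidden (parity, ΔL, ΔJ).
(b)–(c): allowed.
(b)–(d): forbidden (ΔL, ΔJ).
(c)–(d): forbidden (parity, ΔL, ΔJ).
Allowed pairs: 2 of 6.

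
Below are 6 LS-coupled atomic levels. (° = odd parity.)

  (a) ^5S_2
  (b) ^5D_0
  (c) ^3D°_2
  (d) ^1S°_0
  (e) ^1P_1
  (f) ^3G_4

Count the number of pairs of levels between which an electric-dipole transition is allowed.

1

(a)–(b): forbidden (parity, ΔL, ΔJ).
(a)–(c): forbidden (ΔS, ΔL).
(a)–(d): forbidden (ΔS, ΔL, ΔJ).
(a)–(e): forbidden (parity, ΔS).
(a)–(f): forbidden (parity, ΔS, ΔL, ΔJ).
(b)–(c): forbidden (ΔS, ΔJ).
(b)–(d): forbidden (ΔS, ΔL, ΔJ).
(b)–(e): forbidden (parity, ΔS).
(b)–(f): forbidden (parity, ΔS, ΔL, ΔJ).
(c)–(d): forbidden (parity, ΔS, ΔL, ΔJ).
(c)–(e): forbidden (ΔS).
(c)–(f): forbidden (ΔL, ΔJ).
(d)–(e): allowed.
(d)–(f): forbidden (ΔS, ΔL, ΔJ).
(e)–(f): forbidden (parity, ΔS, ΔL, ΔJ).
Allowed pairs: 1 of 15.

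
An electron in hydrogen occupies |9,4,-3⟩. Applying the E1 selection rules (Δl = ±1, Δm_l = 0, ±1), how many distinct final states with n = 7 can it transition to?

E1 requires Δl = ±1, so l_f ∈ {3, 5}; with 0 ≤ l_f ≤ n_f−1 = 6, the allowed l_f values are {3, 5}.
For l_f = 3: m_f ∈ {m_i−1, m_i, m_i+1} ∩ [−3, 3] = {-3, -2} → 2 states.
For l_f = 5: m_f ∈ {m_i−1, m_i, m_i+1} ∩ [−5, 5] = {-4, -3, -2} → 3 states.
Total: 5.

5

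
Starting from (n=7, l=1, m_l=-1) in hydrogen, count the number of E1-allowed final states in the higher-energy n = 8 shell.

E1 requires Δl = ±1, so l_f ∈ {0, 2}; with 0 ≤ l_f ≤ n_f−1 = 7, the allowed l_f values are {0, 2}.
For l_f = 0: m_f ∈ {m_i−1, m_i, m_i+1} ∩ [−0, 0] = {0} → 1 state.
For l_f = 2: m_f ∈ {m_i−1, m_i, m_i+1} ∩ [−2, 2] = {-2, -1, 0} → 3 states.
Total: 4.

4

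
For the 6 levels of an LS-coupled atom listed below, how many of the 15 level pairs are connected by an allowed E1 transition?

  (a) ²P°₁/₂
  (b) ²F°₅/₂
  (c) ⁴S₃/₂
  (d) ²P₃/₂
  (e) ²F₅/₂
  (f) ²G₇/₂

3

(a)–(b): forbidden (parity, ΔL, ΔJ).
(a)–(c): forbidden (ΔS).
(a)–(d): allowed.
(a)–(e): forbidden (ΔL, ΔJ).
(a)–(f): forbidden (ΔL, ΔJ).
(b)–(c): forbidden (ΔS, ΔL).
(b)–(d): forbidden (ΔL).
(b)–(e): allowed.
(b)–(f): allowed.
(c)–(d): forbidden (parity, ΔS).
(c)–(e): forbidden (parity, ΔS, ΔL).
(c)–(f): forbidden (parity, ΔS, ΔL, ΔJ).
(d)–(e): forbidden (parity, ΔL).
(d)–(f): forbidden (parity, ΔL, ΔJ).
(e)–(f): forbidden (parity).
Allowed pairs: 3 of 15.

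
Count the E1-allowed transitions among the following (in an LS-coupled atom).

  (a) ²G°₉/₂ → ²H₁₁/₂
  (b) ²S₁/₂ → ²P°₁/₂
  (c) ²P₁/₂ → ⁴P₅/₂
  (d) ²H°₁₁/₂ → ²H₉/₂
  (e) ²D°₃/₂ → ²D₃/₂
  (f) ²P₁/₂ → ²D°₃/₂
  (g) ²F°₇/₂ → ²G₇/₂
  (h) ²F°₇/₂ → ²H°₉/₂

(a) allowed
(b) allowed
(c) forbidden (parity, ΔS, ΔJ fail)
(d) allowed
(e) allowed
(f) allowed
(g) allowed
(h) forbidden (parity, ΔL fail)
Total allowed: 6 of 8.

6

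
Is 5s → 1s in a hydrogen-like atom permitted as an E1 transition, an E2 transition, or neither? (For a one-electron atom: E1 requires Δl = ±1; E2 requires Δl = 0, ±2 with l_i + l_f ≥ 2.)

Δl = 0 − 0 = +0; l_i + l_f = 0.
E1 (Δl = ±1): not satisfied.
E2 (Δl = 0,±2, l_i+l_f ≥ 2): not satisfied.

neither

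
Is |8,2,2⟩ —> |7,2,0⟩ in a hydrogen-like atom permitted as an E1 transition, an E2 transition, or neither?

Δl = 2 − 2 = +0; l_i + l_f = 4.
Δm_l = -2.
E1 (Δl = ±1, |Δm_l| ≤ 1): not satisfied.
E2 (Δl = 0,±2, l_i+l_f ≥ 2, |Δm_l| ≤ 2): satisfied.

E2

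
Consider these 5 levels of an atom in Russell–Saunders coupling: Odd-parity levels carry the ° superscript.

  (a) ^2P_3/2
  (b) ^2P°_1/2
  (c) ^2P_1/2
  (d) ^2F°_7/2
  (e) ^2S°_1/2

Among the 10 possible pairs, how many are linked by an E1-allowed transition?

(a)–(b): allowed.
(a)–(c): forbidden (parity).
(a)–(d): forbidden (ΔL, ΔJ).
(a)–(e): allowed.
(b)–(c): allowed.
(b)–(d): forbidden (parity, ΔL, ΔJ).
(b)–(e): forbidden (parity).
(c)–(d): forbidden (ΔL, ΔJ).
(c)–(e): allowed.
(d)–(e): forbidden (parity, ΔL, ΔJ).
Allowed pairs: 4 of 10.

4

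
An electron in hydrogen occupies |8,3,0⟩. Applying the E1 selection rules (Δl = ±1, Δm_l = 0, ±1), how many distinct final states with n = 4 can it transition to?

E1 requires Δl = ±1, so l_f ∈ {2, 4}; with 0 ≤ l_f ≤ n_f−1 = 3, the allowed l_f values are {2}.
For l_f = 2: m_f ∈ {m_i−1, m_i, m_i+1} ∩ [−2, 2] = {-1, 0, 1} → 3 states.
Total: 3.

3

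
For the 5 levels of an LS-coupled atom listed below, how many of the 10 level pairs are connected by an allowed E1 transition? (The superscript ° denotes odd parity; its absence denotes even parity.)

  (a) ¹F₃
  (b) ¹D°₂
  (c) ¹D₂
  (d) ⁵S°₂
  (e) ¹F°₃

4

(a)–(b): allowed.
(a)–(c): forbidden (parity).
(a)–(d): forbidden (ΔS, ΔL).
(a)–(e): allowed.
(b)–(c): allowed.
(b)–(d): forbidden (parity, ΔS, ΔL).
(b)–(e): forbidden (parity).
(c)–(d): forbidden (ΔS, ΔL).
(c)–(e): allowed.
(d)–(e): forbidden (parity, ΔS, ΔL).
Allowed pairs: 4 of 10.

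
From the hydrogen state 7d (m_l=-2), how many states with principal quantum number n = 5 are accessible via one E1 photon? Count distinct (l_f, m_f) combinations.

E1 requires Δl = ±1, so l_f ∈ {1, 3}; with 0 ≤ l_f ≤ n_f−1 = 4, the allowed l_f values are {1, 3}.
For l_f = 1: m_f ∈ {m_i−1, m_i, m_i+1} ∩ [−1, 1] = {-1} → 1 state.
For l_f = 3: m_f ∈ {m_i−1, m_i, m_i+1} ∩ [−3, 3] = {-3, -2, -1} → 3 states.
Total: 4.

4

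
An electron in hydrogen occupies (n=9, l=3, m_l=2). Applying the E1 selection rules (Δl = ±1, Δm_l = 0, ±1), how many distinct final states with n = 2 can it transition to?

0

E1 requires l_f ∈ {2, 4}, but neither lies in [0, 1], so no final state is reachable.
Total: 0.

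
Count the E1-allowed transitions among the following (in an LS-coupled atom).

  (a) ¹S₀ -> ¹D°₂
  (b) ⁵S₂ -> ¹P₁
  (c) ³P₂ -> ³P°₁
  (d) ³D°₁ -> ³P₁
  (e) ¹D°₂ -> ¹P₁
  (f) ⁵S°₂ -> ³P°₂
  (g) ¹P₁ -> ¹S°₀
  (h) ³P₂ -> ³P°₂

(a) forbidden (ΔL, ΔJ fail)
(b) forbidden (parity, ΔS fail)
(c) allowed
(d) allowed
(e) allowed
(f) forbidden (parity, ΔS fail)
(g) allowed
(h) allowed
Total allowed: 5 of 8.

5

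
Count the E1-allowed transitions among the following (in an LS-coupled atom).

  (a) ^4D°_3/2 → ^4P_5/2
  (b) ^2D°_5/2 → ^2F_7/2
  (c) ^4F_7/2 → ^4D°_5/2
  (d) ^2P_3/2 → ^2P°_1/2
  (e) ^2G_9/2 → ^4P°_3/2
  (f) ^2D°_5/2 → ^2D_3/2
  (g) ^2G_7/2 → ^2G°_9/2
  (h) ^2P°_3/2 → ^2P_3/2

(a) allowed
(b) allowed
(c) allowed
(d) allowed
(e) forbidden (ΔS, ΔL, ΔJ fail)
(f) allowed
(g) allowed
(h) allowed
Total allowed: 7 of 8.

7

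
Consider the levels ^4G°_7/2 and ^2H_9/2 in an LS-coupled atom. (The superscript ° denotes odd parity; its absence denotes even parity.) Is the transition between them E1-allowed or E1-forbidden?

forbidden

Reading off the term symbols: S 3/2→1/2, L 4→5, J 7/2→9/2, parity odd→even.
Parity must change: odd → even — passes.
ΔJ = 0, ±1 (not J=0↔0): J: 7/2 → 9/2, ΔJ = +1 — passes.
ΔL = 0, ±1 (not L=0↔0): L: 4 → 5, ΔL = +1 — passes.
ΔS = 0: S: 3/2 → 1/2 — fails.
Rule(s) violated: ΔS.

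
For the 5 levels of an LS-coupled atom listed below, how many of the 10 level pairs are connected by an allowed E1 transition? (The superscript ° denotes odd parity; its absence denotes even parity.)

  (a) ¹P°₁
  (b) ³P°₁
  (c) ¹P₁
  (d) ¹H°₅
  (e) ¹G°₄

(a)–(b): forbidden (parity, ΔS).
(a)–(c): allowed.
(a)–(d): forbidden (parity, ΔL, ΔJ).
(a)–(e): forbidden (parity, ΔL, ΔJ).
(b)–(c): forbidden (ΔS).
(b)–(d): forbidden (parity, ΔS, ΔL, ΔJ).
(b)–(e): forbidden (parity, ΔS, ΔL, ΔJ).
(c)–(d): forbidden (ΔL, ΔJ).
(c)–(e): forbidden (ΔL, ΔJ).
(d)–(e): forbidden (parity).
Allowed pairs: 1 of 10.

1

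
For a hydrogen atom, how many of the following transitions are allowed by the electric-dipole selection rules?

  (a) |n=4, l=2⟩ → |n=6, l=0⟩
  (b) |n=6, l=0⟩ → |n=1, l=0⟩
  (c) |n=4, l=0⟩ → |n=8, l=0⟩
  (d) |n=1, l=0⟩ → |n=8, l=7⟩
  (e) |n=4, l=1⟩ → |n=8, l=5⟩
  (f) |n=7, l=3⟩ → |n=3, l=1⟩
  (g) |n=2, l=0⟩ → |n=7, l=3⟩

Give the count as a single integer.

0

(a) forbidden — Δl = -2 (E1 requires Δl = ±1)
(b) forbidden — Δl = +0 (E1 requires Δl = ±1)
(c) forbidden — Δl = +0 (E1 requires Δl = ±1)
(d) forbidden — Δl = +7 (E1 requires Δl = ±1)
(e) forbidden — Δl = +4 (E1 requires Δl = ±1)
(f) forbidden — Δl = -2 (E1 requires Δl = ±1)
(g) forbidden — Δl = +3 (E1 requires Δl = ±1)
Total allowed: 0 of 7.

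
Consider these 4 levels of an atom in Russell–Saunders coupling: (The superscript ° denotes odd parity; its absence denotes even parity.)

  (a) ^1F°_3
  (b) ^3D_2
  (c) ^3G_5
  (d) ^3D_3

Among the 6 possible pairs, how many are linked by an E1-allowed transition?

0

(a)–(b): forbidden (ΔS).
(a)–(c): forbidden (ΔS, ΔJ).
(a)–(d): forbidden (ΔS).
(b)–(c): forbidden (parity, ΔL, ΔJ).
(b)–(d): forbidden (parity).
(c)–(d): forbidden (parity, ΔL, ΔJ).
Allowed pairs: 0 of 6.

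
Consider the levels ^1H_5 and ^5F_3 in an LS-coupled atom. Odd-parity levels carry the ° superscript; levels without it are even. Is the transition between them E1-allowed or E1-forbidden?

forbidden

Parity must change: even → even — fails.
ΔS = 0: S: 0 → 2 — fails.
ΔL = 0, ±1 (not L=0↔0): L: 5 → 3, ΔL = -2 — fails.
ΔJ = 0, ±1 (not J=0↔0): J: 5 → 3, ΔJ = -2 — fails.
Rule(s) violated: parity, ΔS, ΔL, ΔJ.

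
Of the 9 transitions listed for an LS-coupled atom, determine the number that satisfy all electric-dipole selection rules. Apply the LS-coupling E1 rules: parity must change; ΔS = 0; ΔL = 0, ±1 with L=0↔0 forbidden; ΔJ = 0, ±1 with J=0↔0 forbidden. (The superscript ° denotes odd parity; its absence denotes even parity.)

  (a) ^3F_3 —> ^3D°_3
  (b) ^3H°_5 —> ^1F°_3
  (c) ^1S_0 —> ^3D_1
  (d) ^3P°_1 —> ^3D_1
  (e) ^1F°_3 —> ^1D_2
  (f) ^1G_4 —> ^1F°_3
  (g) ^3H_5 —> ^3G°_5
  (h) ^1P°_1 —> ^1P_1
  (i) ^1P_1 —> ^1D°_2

7

(a) allowed
(b) forbidden (parity, ΔS, ΔL, ΔJ fail)
(c) forbidden (parity, ΔS, ΔL fail)
(d) allowed
(e) allowed
(f) allowed
(g) allowed
(h) allowed
(i) allowed
Total allowed: 7 of 9.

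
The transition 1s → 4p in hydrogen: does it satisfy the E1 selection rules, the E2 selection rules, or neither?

E1

Δl = 1 − 0 = +1; l_i + l_f = 1.
E1 (Δl = ±1): satisfied.
E2 (Δl = 0,±2, l_i+l_f ≥ 2): not satisfied.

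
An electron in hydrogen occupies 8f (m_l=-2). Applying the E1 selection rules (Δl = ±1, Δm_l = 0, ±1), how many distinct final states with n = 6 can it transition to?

E1 requires Δl = ±1, so l_f ∈ {2, 4}; with 0 ≤ l_f ≤ n_f−1 = 5, the allowed l_f values are {2, 4}.
For l_f = 2: m_f ∈ {m_i−1, m_i, m_i+1} ∩ [−2, 2] = {-2, -1} → 2 states.
For l_f = 4: m_f ∈ {m_i−1, m_i, m_i+1} ∩ [−4, 4] = {-3, -2, -1} → 3 states.
Total: 5.

5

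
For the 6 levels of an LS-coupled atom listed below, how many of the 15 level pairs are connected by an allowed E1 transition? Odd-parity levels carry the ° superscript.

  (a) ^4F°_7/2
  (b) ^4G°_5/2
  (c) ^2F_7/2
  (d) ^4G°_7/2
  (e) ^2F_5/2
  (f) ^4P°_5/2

0

(a)–(b): forbidden (parity).
(a)–(c): forbidden (ΔS).
(a)–(d): forbidden (parity).
(a)–(e): forbidden (ΔS).
(a)–(f): forbidden (parity, ΔL).
(b)–(c): forbidden (ΔS).
(b)–(d): forbidden (parity).
(b)–(e): forbidden (ΔS).
(b)–(f): forbidden (parity, ΔL).
(c)–(d): forbidden (ΔS).
(c)–(e): forbidden (parity).
(c)–(f): forbidden (ΔS, ΔL).
(d)–(e): forbidden (ΔS).
(d)–(f): forbidden (parity, ΔL).
(e)–(f): forbidden (ΔS, ΔL).
Allowed pairs: 0 of 15.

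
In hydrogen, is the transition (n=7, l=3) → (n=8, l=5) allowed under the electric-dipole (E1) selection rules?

forbidden

Δl = 5 − 3 = +2; the E1 rule Δl = ±1 is violated.
The transition is electric-dipole forbidden.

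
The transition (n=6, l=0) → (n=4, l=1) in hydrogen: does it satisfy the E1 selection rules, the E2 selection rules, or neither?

E1

Δl = 1 − 0 = +1; l_i + l_f = 1.
E1 (Δl = ±1): satisfied.
E2 (Δl = 0,±2, l_i+l_f ≥ 2): not satisfied.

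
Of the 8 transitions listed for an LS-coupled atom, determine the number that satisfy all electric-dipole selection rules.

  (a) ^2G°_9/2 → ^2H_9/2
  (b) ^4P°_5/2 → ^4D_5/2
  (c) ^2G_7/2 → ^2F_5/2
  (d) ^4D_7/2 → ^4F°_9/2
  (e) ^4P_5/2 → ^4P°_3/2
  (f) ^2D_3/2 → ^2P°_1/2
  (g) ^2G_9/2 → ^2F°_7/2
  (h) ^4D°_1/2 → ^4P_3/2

7

(a) allowed
(b) allowed
(c) forbidden (parity fails)
(d) allowed
(e) allowed
(f) allowed
(g) allowed
(h) allowed
Total allowed: 7 of 8.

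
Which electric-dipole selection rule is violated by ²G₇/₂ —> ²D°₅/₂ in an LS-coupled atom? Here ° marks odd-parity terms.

the ΔL = 0, ±1 rule

Reading off the term symbols: S 1/2→1/2, L 4→2, J 7/2→5/2, parity even→odd.
Parity must change: even → odd — satisfied.
ΔS = 0: S: 1/2 → 1/2 — satisfied.
ΔL = 0, ±1 (not L=0↔0): L: 4 → 2, ΔL = -2 — violated.
ΔJ = 0, ±1 (not J=0↔0): J: 7/2 → 5/2, ΔJ = -1 — satisfied.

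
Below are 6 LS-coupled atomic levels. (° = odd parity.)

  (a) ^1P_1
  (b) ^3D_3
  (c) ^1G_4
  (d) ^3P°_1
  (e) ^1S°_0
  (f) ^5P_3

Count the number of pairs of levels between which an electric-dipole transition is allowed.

(a)–(b): forbidden (parity, ΔS, ΔJ).
(a)–(c): forbidden (parity, ΔL, ΔJ).
(a)–(d): forbidden (ΔS).
(a)–(e): allowed.
(a)–(f): forbidden (parity, ΔS, ΔJ).
(b)–(c): forbidden (parity, ΔS, ΔL).
(b)–(d): forbidden (ΔJ).
(b)–(e): forbidden (ΔS, ΔL, ΔJ).
(b)–(f): forbidden (parity, ΔS).
(c)–(d): forbidden (ΔS, ΔL, ΔJ).
(c)–(e): forbidden (ΔL, ΔJ).
(c)–(f): forbidden (parity, ΔS, ΔL).
(d)–(e): forbidden (parity, ΔS).
(d)–(f): forbidden (ΔS, ΔJ).
(e)–(f): forbidden (ΔS, ΔJ).
Allowed pairs: 1 of 15.

1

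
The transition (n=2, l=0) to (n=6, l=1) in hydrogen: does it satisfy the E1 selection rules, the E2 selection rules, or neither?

E1

Δl = 1 − 0 = +1; l_i + l_f = 1.
E1 (Δl = ±1): satisfied.
E2 (Δl = 0,±2, l_i+l_f ≥ 2): not satisfied.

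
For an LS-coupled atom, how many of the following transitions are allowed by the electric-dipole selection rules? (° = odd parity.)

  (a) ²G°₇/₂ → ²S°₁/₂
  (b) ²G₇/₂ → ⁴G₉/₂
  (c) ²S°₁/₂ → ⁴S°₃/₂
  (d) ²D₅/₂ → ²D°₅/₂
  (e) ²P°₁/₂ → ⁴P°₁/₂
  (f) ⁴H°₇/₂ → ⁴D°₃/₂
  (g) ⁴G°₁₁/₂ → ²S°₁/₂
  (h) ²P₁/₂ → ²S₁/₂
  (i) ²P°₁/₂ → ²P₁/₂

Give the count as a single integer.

2

(a) forbidden (parity, ΔL, ΔJ fail)
(b) forbidden (parity, ΔS fail)
(c) forbidden (parity, ΔS, ΔL fail)
(d) allowed
(e) forbidden (parity, ΔS fail)
(f) forbidden (parity, ΔL, ΔJ fail)
(g) forbidden (parity, ΔS, ΔL, ΔJ fail)
(h) forbidden (parity fails)
(i) allowed
Total allowed: 2 of 9.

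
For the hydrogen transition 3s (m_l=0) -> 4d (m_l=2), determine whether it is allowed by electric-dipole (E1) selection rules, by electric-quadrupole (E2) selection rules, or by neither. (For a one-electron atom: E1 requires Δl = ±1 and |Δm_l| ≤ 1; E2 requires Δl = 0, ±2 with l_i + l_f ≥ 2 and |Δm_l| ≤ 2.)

E2

Δl = 2 − 0 = +2; l_i + l_f = 2.
Δm_l = +2.
E1 (Δl = ±1, |Δm_l| ≤ 1): not satisfied.
E2 (Δl = 0,±2, l_i+l_f ≥ 2, |Δm_l| ≤ 2): satisfied.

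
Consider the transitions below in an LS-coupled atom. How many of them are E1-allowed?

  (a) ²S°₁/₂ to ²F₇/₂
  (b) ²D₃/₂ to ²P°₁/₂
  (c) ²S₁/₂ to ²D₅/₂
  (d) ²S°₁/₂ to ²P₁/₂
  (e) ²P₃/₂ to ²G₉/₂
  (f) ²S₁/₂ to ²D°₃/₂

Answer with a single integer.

2

(a) forbidden (ΔL, ΔJ fail)
(b) allowed
(c) forbidden (parity, ΔL, ΔJ fail)
(d) allowed
(e) forbidden (parity, ΔL, ΔJ fail)
(f) forbidden (ΔL fails)
Total allowed: 2 of 6.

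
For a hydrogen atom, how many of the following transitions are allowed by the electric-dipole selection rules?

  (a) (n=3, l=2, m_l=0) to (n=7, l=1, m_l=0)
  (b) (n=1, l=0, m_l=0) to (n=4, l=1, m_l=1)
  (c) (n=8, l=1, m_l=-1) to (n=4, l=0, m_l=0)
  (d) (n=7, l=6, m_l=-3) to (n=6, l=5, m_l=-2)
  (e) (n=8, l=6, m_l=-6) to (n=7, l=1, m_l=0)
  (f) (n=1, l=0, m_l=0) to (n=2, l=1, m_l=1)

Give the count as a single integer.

(a) allowed
(b) allowed
(c) allowed
(d) allowed
(e) forbidden — Δl = -5 (E1 requires Δl = ±1); Δm_l = +6 (E1 requires Δm_l = 0, ±1)
(f) allowed
Total allowed: 5 of 6.

5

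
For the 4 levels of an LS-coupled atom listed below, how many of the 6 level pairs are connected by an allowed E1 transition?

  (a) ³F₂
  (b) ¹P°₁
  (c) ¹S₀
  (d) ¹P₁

(a)–(b): forbidden (ΔS, ΔL).
(a)–(c): forbidden (parity, ΔS, ΔL, ΔJ).
(a)–(d): forbidden (parity, ΔS, ΔL).
(b)–(c): allowed.
(b)–(d): allowed.
(c)–(d): forbidden (parity).
Allowed pairs: 2 of 6.

2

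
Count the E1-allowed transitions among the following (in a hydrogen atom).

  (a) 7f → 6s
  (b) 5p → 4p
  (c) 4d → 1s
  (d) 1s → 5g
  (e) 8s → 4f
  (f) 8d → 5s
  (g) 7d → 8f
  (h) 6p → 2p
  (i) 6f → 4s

(a) forbidden — Δl = -3 (E1 requires Δl = ±1)
(b) forbidden — Δl = +0 (E1 requires Δl = ±1)
(c) forbidden — Δl = -2 (E1 requires Δl = ±1)
(d) forbidden — Δl = +4 (E1 requires Δl = ±1)
(e) forbidden — Δl = +3 (E1 requires Δl = ±1)
(f) forbidden — Δl = -2 (E1 requires Δl = ±1)
(g) allowed
(h) forbidden — Δl = +0 (E1 requires Δl = ±1)
(i) forbidden — Δl = -3 (E1 requires Δl = ±1)
Total allowed: 1 of 9.

1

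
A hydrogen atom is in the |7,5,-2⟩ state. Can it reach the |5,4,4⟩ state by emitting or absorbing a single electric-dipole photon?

forbidden

Initial l = 5, final l = 4, so Δl = -1. E1 requires Δl = ±1: ✓.
Δm_l = 4 − (-2) = +6. E1 requires Δm_l = 0, ±1: ✗.
The transition is electric-dipole forbidden.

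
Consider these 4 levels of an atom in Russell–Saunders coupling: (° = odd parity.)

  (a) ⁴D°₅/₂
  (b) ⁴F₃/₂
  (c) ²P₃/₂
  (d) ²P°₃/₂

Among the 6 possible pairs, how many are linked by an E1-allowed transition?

2

(a)–(b): allowed.
(a)–(c): forbidden (ΔS).
(a)–(d): forbidden (parity, ΔS).
(b)–(c): forbidden (parity, ΔS, ΔL).
(b)–(d): forbidden (ΔS, ΔL).
(c)–(d): allowed.
Allowed pairs: 2 of 6.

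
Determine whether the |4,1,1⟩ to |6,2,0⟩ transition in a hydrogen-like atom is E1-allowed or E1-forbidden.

allowed

Δl = 2 − 1 = +1; the E1 rule Δl = ±1 is satisfied.
m_l: 1 → 0 (Δm_l = -1). |Δm_l| ≤ 1 satisfied.
All E1 selection rules are satisfied.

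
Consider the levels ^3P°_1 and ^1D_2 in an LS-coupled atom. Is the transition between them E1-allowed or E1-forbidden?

Parity must change: odd → even — ✓.
ΔS = 0: S: 1 → 0 — ✗.
ΔL = 0, ±1 (not L=0↔0): L: 1 → 2, ΔL = +1 — ✓.
ΔJ = 0, ±1 (not J=0↔0): J: 1 → 2, ΔJ = +1 — ✓.
Rule(s) violated: ΔS.

forbidden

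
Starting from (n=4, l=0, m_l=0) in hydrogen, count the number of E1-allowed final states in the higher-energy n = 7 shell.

3

E1 requires Δl = ±1, so l_f ∈ {-1, 1}; with 0 ≤ l_f ≤ n_f−1 = 6, the allowed l_f values are {1}.
For l_f = 1: m_f ∈ {m_i−1, m_i, m_i+1} ∩ [−1, 1] = {-1, 0, 1} → 3 states.
Total: 3.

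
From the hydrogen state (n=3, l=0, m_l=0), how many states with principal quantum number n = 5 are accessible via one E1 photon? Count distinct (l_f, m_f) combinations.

3

E1 requires Δl = ±1, so l_f ∈ {-1, 1}; with 0 ≤ l_f ≤ n_f−1 = 4, the allowed l_f values are {1}.
For l_f = 1: m_f ∈ {m_i−1, m_i, m_i+1} ∩ [−1, 1] = {-1, 0, 1} → 3 states.
Total: 3.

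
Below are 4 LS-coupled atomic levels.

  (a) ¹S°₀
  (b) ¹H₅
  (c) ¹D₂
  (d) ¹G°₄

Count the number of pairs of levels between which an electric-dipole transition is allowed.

(a)–(b): forbidden (ΔL, ΔJ).
(a)–(c): forbidden (ΔL, ΔJ).
(a)–(d): forbidden (parity, ΔL, ΔJ).
(b)–(c): forbidden (parity, ΔL, ΔJ).
(b)–(d): allowed.
(c)–(d): forbidden (ΔL, ΔJ).
Allowed pairs: 1 of 6.

1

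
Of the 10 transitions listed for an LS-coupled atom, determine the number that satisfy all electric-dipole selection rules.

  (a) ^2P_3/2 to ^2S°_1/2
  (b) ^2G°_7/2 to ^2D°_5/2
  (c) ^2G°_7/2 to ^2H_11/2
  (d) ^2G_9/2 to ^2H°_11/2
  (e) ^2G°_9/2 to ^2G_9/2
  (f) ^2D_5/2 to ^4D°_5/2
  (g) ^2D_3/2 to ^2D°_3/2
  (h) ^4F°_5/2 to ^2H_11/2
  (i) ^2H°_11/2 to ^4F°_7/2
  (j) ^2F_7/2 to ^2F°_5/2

(a) allowed
(b) forbidden (parity, ΔL fail)
(c) forbidden (ΔJ fails)
(d) allowed
(e) allowed
(f) forbidden (ΔS fails)
(g) allowed
(h) forbidden (ΔS, ΔL, ΔJ fail)
(i) forbidden (parity, ΔS, ΔL, ΔJ fail)
(j) allowed
Total allowed: 5 of 10.

5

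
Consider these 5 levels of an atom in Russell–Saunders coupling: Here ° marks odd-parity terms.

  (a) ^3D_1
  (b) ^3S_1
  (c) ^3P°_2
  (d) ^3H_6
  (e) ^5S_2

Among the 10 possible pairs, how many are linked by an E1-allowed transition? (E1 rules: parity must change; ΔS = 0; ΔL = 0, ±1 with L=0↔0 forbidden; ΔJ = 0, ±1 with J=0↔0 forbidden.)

(a)–(b): forbidden (parity, ΔL).
(a)–(c): allowed.
(a)–(d): forbidden (parity, ΔL, ΔJ).
(a)–(e): forbidden (parity, ΔS, ΔL).
(b)–(c): allowed.
(b)–(d): forbidden (parity, ΔL, ΔJ).
(b)–(e): forbidden (parity, ΔS, ΔL).
(c)–(d): forbidden (ΔL, ΔJ).
(c)–(e): forbidden (ΔS).
(d)–(e): forbidden (parity, ΔS, ΔL, ΔJ).
Allowed pairs: 2 of 10.

2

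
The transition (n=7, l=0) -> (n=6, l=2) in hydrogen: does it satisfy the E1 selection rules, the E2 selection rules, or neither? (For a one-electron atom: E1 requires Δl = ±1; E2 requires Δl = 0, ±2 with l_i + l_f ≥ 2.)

E2

Δl = 2 − 0 = +2; l_i + l_f = 2.
E1 (Δl = ±1): not satisfied.
E2 (Δl = 0,±2, l_i+l_f ≥ 2): satisfied.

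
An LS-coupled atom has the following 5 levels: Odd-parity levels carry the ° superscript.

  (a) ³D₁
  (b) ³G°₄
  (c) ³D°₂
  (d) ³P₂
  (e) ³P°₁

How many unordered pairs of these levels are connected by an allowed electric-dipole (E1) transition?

(a)–(b): forbidden (ΔL, ΔJ).
(a)–(c): allowed.
(a)–(d): forbidden (parity).
(a)–(e): allowed.
(b)–(c): forbidden (parity, ΔL, ΔJ).
(b)–(d): forbidden (ΔL, ΔJ).
(b)–(e): forbidden (parity, ΔL, ΔJ).
(c)–(d): allowed.
(c)–(e): forbidden (parity).
(d)–(e): allowed.
Allowed pairs: 4 of 10.

4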